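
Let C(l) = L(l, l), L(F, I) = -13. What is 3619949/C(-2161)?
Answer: -3619949/13 ≈ -2.7846e+5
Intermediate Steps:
C(l) = -13
3619949/C(-2161) = 3619949/(-13) = 3619949*(-1/13) = -3619949/13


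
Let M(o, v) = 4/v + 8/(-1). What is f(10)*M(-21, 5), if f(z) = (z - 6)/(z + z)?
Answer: -36/25 ≈ -1.4400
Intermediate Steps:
f(z) = (-6 + z)/(2*z) (f(z) = (-6 + z)/((2*z)) = (-6 + z)*(1/(2*z)) = (-6 + z)/(2*z))
M(o, v) = -8 + 4/v (M(o, v) = 4/v + 8*(-1) = 4/v - 8 = -8 + 4/v)
f(10)*M(-21, 5) = ((½)*(-6 + 10)/10)*(-8 + 4/5) = ((½)*(⅒)*4)*(-8 + 4*(⅕)) = (-8 + ⅘)/5 = (⅕)*(-36/5) = -36/25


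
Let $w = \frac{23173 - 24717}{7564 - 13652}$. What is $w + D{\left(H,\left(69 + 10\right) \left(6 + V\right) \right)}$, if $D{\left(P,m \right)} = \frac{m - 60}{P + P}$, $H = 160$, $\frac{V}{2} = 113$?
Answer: $\frac{3490927}{60880} \approx 57.341$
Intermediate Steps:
$V = 226$ ($V = 2 \cdot 113 = 226$)
$w = \frac{193}{761}$ ($w = - \frac{1544}{-6088} = \left(-1544\right) \left(- \frac{1}{6088}\right) = \frac{193}{761} \approx 0.25361$)
$D{\left(P,m \right)} = \frac{-60 + m}{2 P}$
$w + D{\left(H,\left(69 + 10\right) \left(6 + V\right) \right)} = \frac{193}{761} + \frac{-60 + \left(69 + 10\right) \left(6 + 226\right)}{2 \cdot 160} = \frac{193}{761} + \frac{1}{2} \cdot \frac{1}{160} \left(-60 + 79 \cdot 232\right) = \frac{193}{761} + \frac{1}{2} \cdot \frac{1}{160} \left(-60 + 18328\right) = \frac{193}{761} + \frac{1}{2} \cdot \frac{1}{160} \cdot 18268 = \frac{193}{761} + \frac{4567}{80} = \frac{3490927}{60880}$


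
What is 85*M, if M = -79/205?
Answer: -1343/41 ≈ -32.756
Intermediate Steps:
M = -79/205 (M = -79*1/205 = -79/205 ≈ -0.38537)
85*M = 85*(-79/205) = -1343/41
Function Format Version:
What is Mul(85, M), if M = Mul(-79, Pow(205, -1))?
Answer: Rational(-1343, 41) ≈ -32.756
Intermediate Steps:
M = Rational(-79, 205) (M = Mul(-79, Rational(1, 205)) = Rational(-79, 205) ≈ -0.38537)
Mul(85, M) = Mul(85, Rational(-79, 205)) = Rational(-1343, 41)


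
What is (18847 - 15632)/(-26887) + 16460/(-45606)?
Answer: -294591655/613104261 ≈ -0.48049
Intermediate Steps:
(18847 - 15632)/(-26887) + 16460/(-45606) = 3215*(-1/26887) + 16460*(-1/45606) = -3215/26887 - 8230/22803 = -294591655/613104261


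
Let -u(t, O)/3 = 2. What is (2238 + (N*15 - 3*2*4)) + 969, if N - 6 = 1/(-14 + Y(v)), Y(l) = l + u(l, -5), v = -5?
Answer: 16362/5 ≈ 3272.4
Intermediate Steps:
u(t, O) = -6 (u(t, O) = -3*2 = -6)
Y(l) = -6 + l (Y(l) = l - 6 = -6 + l)
N = 149/25 (N = 6 + 1/(-14 + (-6 - 5)) = 6 + 1/(-14 - 11) = 6 + 1/(-25) = 6 - 1/25 = 149/25 ≈ 5.9600)
(2238 + (N*15 - 3*2*4)) + 969 = (2238 + ((149/25)*15 - 3*2*4)) + 969 = (2238 + (447/5 - 6*4)) + 969 = (2238 + (447/5 - 24)) + 969 = (2238 + 327/5) + 969 = 11517/5 + 969 = 16362/5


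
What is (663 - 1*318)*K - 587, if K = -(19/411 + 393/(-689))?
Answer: -38339011/94393 ≈ -406.16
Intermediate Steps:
K = 148432/283179 (K = -(19*(1/411) + 393*(-1/689)) = -(19/411 - 393/689) = -1*(-148432/283179) = 148432/283179 ≈ 0.52416)
(663 - 1*318)*K - 587 = (663 - 1*318)*(148432/283179) - 587 = (663 - 318)*(148432/283179) - 587 = 345*(148432/283179) - 587 = 17069680/94393 - 587 = -38339011/94393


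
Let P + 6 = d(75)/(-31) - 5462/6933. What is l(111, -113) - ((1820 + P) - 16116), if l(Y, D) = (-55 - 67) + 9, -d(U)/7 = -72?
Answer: 3053206001/214923 ≈ 14206.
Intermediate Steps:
d(U) = 504 (d(U) = -7*(-72) = 504)
l(Y, D) = -113 (l(Y, D) = -122 + 9 = -113)
P = -4953092/214923 (P = -6 + (504/(-31) - 5462/6933) = -6 + (504*(-1/31) - 5462*1/6933) = -6 + (-504/31 - 5462/6933) = -6 - 3663554/214923 = -4953092/214923 ≈ -23.046)
l(111, -113) - ((1820 + P) - 16116) = -113 - ((1820 - 4953092/214923) - 16116) = -113 - (386206768/214923 - 16116) = -113 - 1*(-3077492300/214923) = -113 + 3077492300/214923 = 3053206001/214923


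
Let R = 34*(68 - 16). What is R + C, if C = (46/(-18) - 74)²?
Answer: 617929/81 ≈ 7628.8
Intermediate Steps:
C = 474721/81 (C = (46*(-1/18) - 74)² = (-23/9 - 74)² = (-689/9)² = 474721/81 ≈ 5860.8)
R = 1768 (R = 34*52 = 1768)
R + C = 1768 + 474721/81 = 617929/81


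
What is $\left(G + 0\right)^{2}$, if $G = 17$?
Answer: $289$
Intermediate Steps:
$\left(G + 0\right)^{2} = \left(17 + 0\right)^{2} = 17^{2} = 289$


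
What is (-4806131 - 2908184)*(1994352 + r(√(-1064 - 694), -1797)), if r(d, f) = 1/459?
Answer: -7061742340650235/459 ≈ -1.5385e+13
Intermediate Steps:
r(d, f) = 1/459
(-4806131 - 2908184)*(1994352 + r(√(-1064 - 694), -1797)) = (-4806131 - 2908184)*(1994352 + 1/459) = -7714315*915407569/459 = -7061742340650235/459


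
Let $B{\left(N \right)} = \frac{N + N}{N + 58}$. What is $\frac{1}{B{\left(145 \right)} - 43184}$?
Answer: $- \frac{7}{302278} \approx -2.3157 \cdot 10^{-5}$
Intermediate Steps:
$B{\left(N \right)} = \frac{2 N}{58 + N}$
$\frac{1}{B{\left(145 \right)} - 43184} = \frac{1}{2 \cdot 145 \frac{1}{58 + 145} - 43184} = \frac{1}{2 \cdot 145 \cdot \frac{1}{203} - 43184} = \frac{1}{\frac{10}{7} - 43184} = \frac{1}{- \frac{302278}{7}} = - \frac{7}{302278}$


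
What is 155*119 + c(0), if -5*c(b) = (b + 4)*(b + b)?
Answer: 18445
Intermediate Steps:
c(b) = -2*b*(4 + b)/5 (c(b) = -(b + 4)*(b + b)/5 = -(4 + b)*2*b/5 = -2*b*(4 + b)/5)
155*119 + c(0) = 155*119 - 2/5*0*(4 + 0) = 18445 - 2/5*0*4 = 18445 + 0 = 18445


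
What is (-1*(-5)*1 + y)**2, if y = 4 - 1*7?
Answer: 4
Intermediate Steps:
y = -3 (y = 4 - 7 = -3)
(-1*(-5)*1 + y)**2 = (-1*(-5)*1 - 3)**2 = (5*1 - 3)**2 = (5 - 3)**2 = 2**2 = 4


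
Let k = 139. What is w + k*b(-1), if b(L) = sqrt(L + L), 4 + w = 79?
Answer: 75 + 139*I*sqrt(2) ≈ 75.0 + 196.58*I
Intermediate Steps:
w = 75 (w = -4 + 79 = 75)
b(L) = sqrt(2)*sqrt(L) (b(L) = sqrt(2*L) = sqrt(2)*sqrt(L))
w + k*b(-1) = 75 + 139*(sqrt(2)*sqrt(-1)) = 75 + 139*(sqrt(2)*I) = 75 + 139*(I*sqrt(2)) = 75 + 139*I*sqrt(2)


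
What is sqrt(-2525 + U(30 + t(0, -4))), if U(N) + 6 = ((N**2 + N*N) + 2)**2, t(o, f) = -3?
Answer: sqrt(2129069) ≈ 1459.1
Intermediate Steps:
U(N) = -6 + (2 + 2*N**2)**2 (U(N) = -6 + ((N**2 + N*N) + 2)**2 = -6 + ((N**2 + N**2) + 2)**2 = -6 + (2*N**2 + 2)**2 = -6 + (2 + 2*N**2)**2)
sqrt(-2525 + U(30 + t(0, -4))) = sqrt(-2525 + (-6 + 4*(1 + (30 - 3)**2)**2)) = sqrt(-2525 + (-6 + 4*(1 + 27**2)**2)) = sqrt(-2525 + (-6 + 4*(1 + 729)**2)) = sqrt(-2525 + (-6 + 4*730**2)) = sqrt(-2525 + (-6 + 4*532900)) = sqrt(-2525 + (-6 + 2131600)) = sqrt(-2525 + 2131594) = sqrt(2129069)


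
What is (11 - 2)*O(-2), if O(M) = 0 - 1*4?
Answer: -36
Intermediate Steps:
O(M) = -4 (O(M) = 0 - 4 = -4)
(11 - 2)*O(-2) = (11 - 2)*(-4) = 9*(-4) = -36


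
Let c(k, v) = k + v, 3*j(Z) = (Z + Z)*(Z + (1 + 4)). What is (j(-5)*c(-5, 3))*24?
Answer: 0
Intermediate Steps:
j(Z) = 2*Z*(5 + Z)/3 (j(Z) = ((Z + Z)*(Z + (1 + 4)))/3 = ((2*Z)*(Z + 5))/3 = ((2*Z)*(5 + Z))/3 = (2*Z*(5 + Z))/3 = 2*Z*(5 + Z)/3)
(j(-5)*c(-5, 3))*24 = (((2/3)*(-5)*(5 - 5))*(-5 + 3))*24 = (((2/3)*(-5)*0)*(-2))*24 = (0*(-2))*24 = 0*24 = 0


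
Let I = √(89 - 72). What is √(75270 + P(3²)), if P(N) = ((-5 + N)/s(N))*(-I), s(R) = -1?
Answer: √(75270 + 4*√17) ≈ 274.38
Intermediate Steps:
I = √17 ≈ 4.1231
P(N) = -√17*(5 - N) (P(N) = ((-5 + N)/(-1))*(-√17) = ((-5 + N)*(-1))*(-√17) = (5 - N)*(-√17) = -√17*(5 - N))
√(75270 + P(3²)) = √(75270 + √17*(-5 + 3²)) = √(75270 + √17*(-5 + 9)) = √(75270 + √17*4) = √(75270 + 4*√17)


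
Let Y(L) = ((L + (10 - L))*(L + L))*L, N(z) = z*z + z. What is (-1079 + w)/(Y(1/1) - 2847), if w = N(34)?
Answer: -111/2827 ≈ -0.039264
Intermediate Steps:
N(z) = z + z² (N(z) = z² + z = z + z²)
Y(L) = 20*L² (Y(L) = (10*(2*L))*L = (20*L)*L = 20*L²)
w = 1190 (w = 34*(1 + 34) = 34*35 = 1190)
(-1079 + w)/(Y(1/1) - 2847) = (-1079 + 1190)/(20*(1/1)² - 2847) = 111/(20*(1*1)² - 2847) = 111/(20*1² - 2847) = 111/(20*1 - 2847) = 111/(20 - 2847) = 111/(-2827) = 111*(-1/2827) = -111/2827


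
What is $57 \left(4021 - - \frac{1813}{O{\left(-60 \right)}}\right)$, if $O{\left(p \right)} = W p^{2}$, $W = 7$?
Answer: $\frac{275041321}{1200} \approx 2.292 \cdot 10^{5}$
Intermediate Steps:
$O{\left(p \right)} = 7 p^{2}$
$57 \left(4021 - - \frac{1813}{O{\left(-60 \right)}}\right) = 57 \left(4021 - - \frac{1813}{7 \left(-60\right)^{2}}\right) = 57 \left(4021 - - \frac{1813}{7 \cdot 3600}\right) = 57 \left(4021 - - \frac{1813}{25200}\right) = 57 \left(4021 - \left(-1813\right) \frac{1}{25200}\right) = 57 \left(4021 - - \frac{259}{3600}\right) = 57 \left(4021 + \frac{259}{3600}\right) = 57 \cdot \frac{14475859}{3600} = \frac{275041321}{1200}$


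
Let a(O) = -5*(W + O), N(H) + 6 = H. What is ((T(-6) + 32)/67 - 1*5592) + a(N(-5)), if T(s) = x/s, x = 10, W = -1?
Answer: -1111841/201 ≈ -5531.5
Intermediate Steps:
N(H) = -6 + H
a(O) = 5 - 5*O (a(O) = -5*(-1 + O) = 5 - 5*O)
T(s) = 10/s
((T(-6) + 32)/67 - 1*5592) + a(N(-5)) = ((10/(-6) + 32)/67 - 1*5592) + (5 - 5*(-6 - 5)) = ((10*(-1/6) + 32)/67 - 5592) + (5 - 5*(-11)) = ((-5/3 + 32)/67 - 5592) + (5 + 55) = ((1/67)*(91/3) - 5592) + 60 = (91/201 - 5592) + 60 = -1123901/201 + 60 = -1111841/201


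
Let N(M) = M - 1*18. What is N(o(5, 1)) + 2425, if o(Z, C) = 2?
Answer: 2409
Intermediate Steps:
N(M) = -18 + M (N(M) = M - 18 = -18 + M)
N(o(5, 1)) + 2425 = (-18 + 2) + 2425 = -16 + 2425 = 2409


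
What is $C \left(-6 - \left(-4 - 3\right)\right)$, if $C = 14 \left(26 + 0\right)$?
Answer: $364$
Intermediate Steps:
$C = 364$ ($C = 14 \cdot 26 = 364$)
$C \left(-6 - \left(-4 - 3\right)\right) = 364 \left(-6 - \left(-4 - 3\right)\right) = 364 \left(-6 - -7\right) = 364 \left(-6 + 7\right) = 364 \cdot 1 = 364$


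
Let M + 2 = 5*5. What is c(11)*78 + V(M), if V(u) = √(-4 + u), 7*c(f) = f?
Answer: 858/7 + √19 ≈ 126.93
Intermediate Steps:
c(f) = f/7
M = 23 (M = -2 + 5*5 = -2 + 25 = 23)
c(11)*78 + V(M) = ((⅐)*11)*78 + √(-4 + 23) = (11/7)*78 + √19 = 858/7 + √19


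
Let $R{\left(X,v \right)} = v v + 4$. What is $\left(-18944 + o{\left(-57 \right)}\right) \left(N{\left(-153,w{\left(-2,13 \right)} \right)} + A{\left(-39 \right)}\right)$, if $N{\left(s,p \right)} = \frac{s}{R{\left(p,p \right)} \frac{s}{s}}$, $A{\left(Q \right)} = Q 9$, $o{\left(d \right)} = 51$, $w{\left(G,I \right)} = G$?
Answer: $\frac{55942173}{8} \approx 6.9928 \cdot 10^{6}$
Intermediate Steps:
$R{\left(X,v \right)} = 4 + v^{2}$ ($R{\left(X,v \right)} = v^{2} + 4 = 4 + v^{2}$)
$A{\left(Q \right)} = 9 Q$
$N{\left(s,p \right)} = \frac{s}{4 + p^{2}}$ ($N{\left(s,p \right)} = \frac{s}{\left(4 + p^{2}\right) \frac{s}{s}} = \frac{s}{\left(4 + p^{2}\right) 1} = \frac{s}{4 + p^{2}}$)
$\left(-18944 + o{\left(-57 \right)}\right) \left(N{\left(-153,w{\left(-2,13 \right)} \right)} + A{\left(-39 \right)}\right) = \left(-18944 + 51\right) \left(- \frac{153}{4 + \left(-2\right)^{2}} + 9 \left(-39\right)\right) = - 18893 \left(- \frac{153}{4 + 4} - 351\right) = - 18893 \left(- \frac{153}{8} - 351\right) = \left(-18893\right) \left(- \frac{2961}{8}\right) = \frac{55942173}{8}$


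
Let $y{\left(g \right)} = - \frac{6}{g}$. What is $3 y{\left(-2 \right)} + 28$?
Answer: $37$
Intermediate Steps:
$3 y{\left(-2 \right)} + 28 = 3 \left(- \frac{6}{-2}\right) + 28 = 3 \left(\left(-6\right) \left(- \frac{1}{2}\right)\right) + 28 = 3 \cdot 3 + 28 = 9 + 28 = 37$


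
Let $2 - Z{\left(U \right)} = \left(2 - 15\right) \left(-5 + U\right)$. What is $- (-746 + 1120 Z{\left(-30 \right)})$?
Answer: $508106$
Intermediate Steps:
$Z{\left(U \right)} = -63 + 13 U$ ($Z{\left(U \right)} = 2 - \left(2 - 15\right) \left(-5 + U\right) = 2 - - 13 \left(-5 + U\right) = 2 - \left(65 - 13 U\right) = 2 + \left(-65 + 13 U\right) = -63 + 13 U$)
$- (-746 + 1120 Z{\left(-30 \right)}) = - (-746 + 1120 \left(-63 + 13 \left(-30\right)\right)) = - (-746 + 1120 \left(-63 - 390\right)) = - (-746 + 1120 \left(-453\right)) = - (-746 - 507360) = \left(-1\right) \left(-508106\right) = 508106$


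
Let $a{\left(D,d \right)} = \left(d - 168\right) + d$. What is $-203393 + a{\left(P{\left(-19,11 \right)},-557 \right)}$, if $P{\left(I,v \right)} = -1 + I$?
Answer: $-204675$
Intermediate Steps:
$a{\left(D,d \right)} = -168 + 2 d$ ($a{\left(D,d \right)} = \left(-168 + d\right) + d = -168 + 2 d$)
$-203393 + a{\left(P{\left(-19,11 \right)},-557 \right)} = -203393 + \left(-168 + 2 \left(-557\right)\right) = -203393 - 1282 = -204675$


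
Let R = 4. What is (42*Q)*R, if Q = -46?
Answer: -7728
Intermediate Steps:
(42*Q)*R = (42*(-46))*4 = -1932*4 = -7728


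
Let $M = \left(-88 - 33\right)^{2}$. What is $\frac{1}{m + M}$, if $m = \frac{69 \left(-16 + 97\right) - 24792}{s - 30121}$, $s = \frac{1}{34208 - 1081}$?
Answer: $\frac{332606122}{4869898278129} \approx 6.8298 \cdot 10^{-5}$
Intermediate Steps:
$s = \frac{1}{33127} \approx 3.0187 \cdot 10^{-5}$
$M = 14641$ ($M = \left(-121\right)^{2} = 14641$)
$m = \frac{212045927}{332606122}$ ($m = \frac{69 \left(-16 + 97\right) - 24792}{\frac{1}{33127} - 30121} = \frac{69 \cdot 81 - 24792}{- \frac{997818366}{33127}} = \left(5589 - 24792\right) \left(- \frac{33127}{997818366}\right) = \left(-19203\right) \left(- \frac{33127}{997818366}\right) = \frac{212045927}{332606122} \approx 0.63753$)
$\frac{1}{m + M} = \frac{1}{\frac{212045927}{332606122} + 14641} = \frac{1}{\frac{4869898278129}{332606122}} = \frac{332606122}{4869898278129}$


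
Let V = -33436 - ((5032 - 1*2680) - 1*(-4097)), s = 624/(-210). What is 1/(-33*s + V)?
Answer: -35/1392543 ≈ -2.5134e-5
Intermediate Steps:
s = -104/35 (s = 624*(-1/210) = -104/35 ≈ -2.9714)
V = -39885 (V = -33436 - ((5032 - 2680) + 4097) = -33436 - (2352 + 4097) = -33436 - 1*6449 = -33436 - 6449 = -39885)
1/(-33*s + V) = 1/(-33*(-104/35) - 39885) = 1/(3432/35 - 39885) = 1/(-1392543/35) = -35/1392543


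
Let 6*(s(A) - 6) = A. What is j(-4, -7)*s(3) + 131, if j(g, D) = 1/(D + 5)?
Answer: 511/4 ≈ 127.75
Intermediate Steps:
s(A) = 6 + A/6
j(g, D) = 1/(5 + D)
j(-4, -7)*s(3) + 131 = (6 + (⅙)*3)/(5 - 7) + 131 = (6 + ½)/(-2) + 131 = -½*13/2 + 131 = -13/4 + 131 = 511/4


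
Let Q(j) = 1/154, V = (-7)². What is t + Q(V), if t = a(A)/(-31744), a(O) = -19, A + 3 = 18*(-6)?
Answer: 17335/2444288 ≈ 0.0070920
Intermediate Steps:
A = -111 (A = -3 + 18*(-6) = -3 - 108 = -111)
V = 49
Q(j) = 1/154
t = 19/31744 (t = -19/(-31744) = -19*(-1/31744) = 19/31744 ≈ 0.00059854)
t + Q(V) = 19/31744 + 1/154 = 17335/2444288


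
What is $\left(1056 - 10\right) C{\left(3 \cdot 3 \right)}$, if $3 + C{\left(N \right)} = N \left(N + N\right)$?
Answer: $166314$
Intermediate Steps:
$C{\left(N \right)} = -3 + 2 N^{2}$ ($C{\left(N \right)} = -3 + N \left(N + N\right) = -3 + N 2 N = -3 + 2 N^{2}$)
$\left(1056 - 10\right) C{\left(3 \cdot 3 \right)} = \left(1056 - 10\right) \left(-3 + 2 \left(3 \cdot 3\right)^{2}\right) = 1046 \left(-3 + 2 \cdot 9^{2}\right) = 1046 \left(-3 + 2 \cdot 81\right) = 1046 \left(-3 + 162\right) = 1046 \cdot 159 = 166314$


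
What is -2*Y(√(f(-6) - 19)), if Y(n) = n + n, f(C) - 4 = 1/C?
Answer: -2*I*√546/3 ≈ -15.578*I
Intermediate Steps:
f(C) = 4 + 1/C
Y(n) = 2*n
-2*Y(√(f(-6) - 19)) = -4*√((4 + 1/(-6)) - 19) = -4*√((4 - ⅙) - 19) = -4*√(23/6 - 19) = -4*√(-91/6) = -4*I*√546/6 = -2*I*√546/3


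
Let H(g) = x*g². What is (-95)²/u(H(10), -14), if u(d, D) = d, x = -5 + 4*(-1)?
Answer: -361/36 ≈ -10.028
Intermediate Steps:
x = -9 (x = -5 - 4 = -9)
H(g) = -9*g²
(-95)²/u(H(10), -14) = (-95)²/((-9*10²)) = 9025/((-9*100)) = 9025/(-900) = 9025*(-1/900) = -361/36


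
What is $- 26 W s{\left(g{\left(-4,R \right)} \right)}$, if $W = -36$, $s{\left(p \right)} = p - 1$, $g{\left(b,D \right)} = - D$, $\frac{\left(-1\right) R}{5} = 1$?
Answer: $3744$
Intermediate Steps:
$R = -5$ ($R = \left(-5\right) 1 = -5$)
$s{\left(p \right)} = -1 + p$
$- 26 W s{\left(g{\left(-4,R \right)} \right)} = \left(-26\right) \left(-36\right) \left(-1 - -5\right) = 936 \left(-1 + 5\right) = 936 \cdot 4 = 3744$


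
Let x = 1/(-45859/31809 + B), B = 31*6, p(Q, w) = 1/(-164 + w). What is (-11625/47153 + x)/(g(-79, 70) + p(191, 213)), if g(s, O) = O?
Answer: -3270554470302/949759501304945 ≈ -0.0034436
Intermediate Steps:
B = 186
x = 31809/5870615 (x = 1/(-45859/31809 + 186) = 1/(5870615/31809) = 31809/5870615 ≈ 0.0054183)
(-11625/47153 + x)/(g(-79, 70) + p(191, 213)) = (-11625/47153 + 31809/5870615)/(70 + 1/(-164 + 213)) = (-11625*1/47153 + 31809/5870615)/(70 + 1/49) = (-11625/47153 + 31809/5870615)/(70 + 1/49) = -66746009598/(276817109095*3431/49) = -66746009598/276817109095*49/3431 = -3270554470302/949759501304945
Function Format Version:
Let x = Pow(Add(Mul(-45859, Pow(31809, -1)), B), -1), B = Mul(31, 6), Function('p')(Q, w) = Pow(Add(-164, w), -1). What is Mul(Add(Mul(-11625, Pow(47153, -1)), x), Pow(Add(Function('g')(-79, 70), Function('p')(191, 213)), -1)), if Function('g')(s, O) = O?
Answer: Rational(-3270554470302, 949759501304945) ≈ -0.0034436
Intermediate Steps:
B = 186
x = Rational(31809, 5870615) (x = Pow(Add(Mul(-45859, Pow(31809, -1)), 186), -1) = Pow(Add(Mul(-45859, Rational(1, 31809)), 186), -1) = Pow(Add(Rational(-45859, 31809), 186), -1) = Pow(Rational(5870615, 31809), -1) = Rational(31809, 5870615) ≈ 0.0054183)
Mul(Add(Mul(-11625, Pow(47153, -1)), x), Pow(Add(Function('g')(-79, 70), Function('p')(191, 213)), -1)) = Mul(Add(Mul(-11625, Pow(47153, -1)), Rational(31809, 5870615)), Pow(Add(70, Pow(Add(-164, 213), -1)), -1)) = Mul(Add(Mul(-11625, Rational(1, 47153)), Rational(31809, 5870615)), Pow(Add(70, Pow(49, -1)), -1)) = Mul(Add(Rational(-11625, 47153), Rational(31809, 5870615)), Pow(Add(70, Rational(1, 49)), -1)) = Mul(Rational(-66746009598, 276817109095), Pow(Rational(3431, 49), -1)) = Mul(Rational(-66746009598, 276817109095), Rational(49, 3431)) = Rational(-3270554470302, 949759501304945)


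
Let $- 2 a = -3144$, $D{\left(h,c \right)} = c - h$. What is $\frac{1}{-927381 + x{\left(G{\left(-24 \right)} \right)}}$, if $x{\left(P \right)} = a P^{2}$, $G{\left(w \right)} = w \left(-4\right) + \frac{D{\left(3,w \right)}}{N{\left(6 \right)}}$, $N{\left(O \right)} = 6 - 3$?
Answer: $\frac{1}{10971087} \approx 9.1149 \cdot 10^{-8}$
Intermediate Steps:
$a = 1572$ ($a = \left(- \frac{1}{2}\right) \left(-3144\right) = 1572$)
$N{\left(O \right)} = 3$
$G{\left(w \right)} = -1 - \frac{11 w}{3}$ ($G{\left(w \right)} = w \left(-4\right) + \frac{w - 3}{3} = - 4 w + \left(w - 3\right) \frac{1}{3} = - 4 w + \left(-3 + w\right) \frac{1}{3} = - 4 w + \left(-1 + \frac{w}{3}\right) = -1 - \frac{11 w}{3}$)
$x{\left(P \right)} = 1572 P^{2}$
$\frac{1}{-927381 + x{\left(G{\left(-24 \right)} \right)}} = \frac{1}{-927381 + 1572 \left(-1 - -88\right)^{2}} = \frac{1}{-927381 + 1572 \left(-1 + 88\right)^{2}} = \frac{1}{-927381 + 1572 \cdot 87^{2}} = \frac{1}{-927381 + 1572 \cdot 7569} = \frac{1}{-927381 + 11898468} = \frac{1}{10971087}$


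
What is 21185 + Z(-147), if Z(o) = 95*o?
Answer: 7220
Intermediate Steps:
21185 + Z(-147) = 21185 + 95*(-147) = 21185 - 13965 = 7220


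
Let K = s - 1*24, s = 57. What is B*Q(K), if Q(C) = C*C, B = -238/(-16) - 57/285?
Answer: 639243/40 ≈ 15981.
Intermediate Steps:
B = 587/40 (B = -238*(-1/16) - 57*1/285 = 119/8 - ⅕ = 587/40 ≈ 14.675)
K = 33 (K = 57 - 1*24 = 57 - 24 = 33)
Q(C) = C²
B*Q(K) = (587/40)*33² = (587/40)*1089 = 639243/40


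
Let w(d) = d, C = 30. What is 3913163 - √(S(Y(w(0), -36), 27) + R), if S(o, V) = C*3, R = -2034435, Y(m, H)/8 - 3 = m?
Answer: 3913163 - I*√2034345 ≈ 3.9132e+6 - 1426.3*I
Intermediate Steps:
Y(m, H) = 24 + 8*m
S(o, V) = 90 (S(o, V) = 30*3 = 90)
3913163 - √(S(Y(w(0), -36), 27) + R) = 3913163 - √(90 - 2034435) = 3913163 - √(-2034345) = 3913163 - I*√2034345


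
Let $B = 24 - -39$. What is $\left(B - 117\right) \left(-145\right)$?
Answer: $7830$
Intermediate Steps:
$B = 63$ ($B = 24 + 39 = 63$)
$\left(B - 117\right) \left(-145\right) = \left(63 - 117\right) \left(-145\right) = \left(-54\right) \left(-145\right) = 7830$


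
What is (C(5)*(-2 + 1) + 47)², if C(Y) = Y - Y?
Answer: 2209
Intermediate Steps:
C(Y) = 0
(C(5)*(-2 + 1) + 47)² = (0*(-2 + 1) + 47)² = (0*(-1) + 47)² = (0 + 47)² = 47² = 2209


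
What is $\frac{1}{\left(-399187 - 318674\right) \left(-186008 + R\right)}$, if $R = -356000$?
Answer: $\frac{1}{389086404888} \approx 2.5701 \cdot 10^{-12}$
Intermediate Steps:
$\frac{1}{\left(-399187 - 318674\right) \left(-186008 + R\right)} = \frac{1}{\left(-399187 - 318674\right) \left(-186008 - 356000\right)} = \frac{1}{\left(-717861\right) \left(-542008\right)} = \frac{1}{389086404888}$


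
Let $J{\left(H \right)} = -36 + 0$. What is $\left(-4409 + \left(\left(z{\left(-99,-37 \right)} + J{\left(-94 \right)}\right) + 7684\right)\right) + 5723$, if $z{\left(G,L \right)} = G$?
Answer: $8863$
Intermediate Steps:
$J{\left(H \right)} = -36$
$\left(-4409 + \left(\left(z{\left(-99,-37 \right)} + J{\left(-94 \right)}\right) + 7684\right)\right) + 5723 = \left(-4409 + \left(\left(-99 - 36\right) + 7684\right)\right) + 5723 = \left(-4409 + \left(-135 + 7684\right)\right) + 5723 = \left(-4409 + 7549\right) + 5723 = 3140 + 5723 = 8863$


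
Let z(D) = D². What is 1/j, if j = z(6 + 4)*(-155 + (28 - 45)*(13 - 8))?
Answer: -1/24000 ≈ -4.1667e-5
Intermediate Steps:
j = -24000 (j = (6 + 4)²*(-155 + (28 - 45)*(13 - 8)) = 10²*(-155 - 17*5) = 100*(-155 - 85) = 100*(-240) = -24000)
1/j = 1/(-24000) = -1/24000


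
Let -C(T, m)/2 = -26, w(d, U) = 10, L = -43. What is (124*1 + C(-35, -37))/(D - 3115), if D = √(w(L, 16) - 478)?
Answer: -548240/9703693 - 1056*I*√13/9703693 ≈ -0.056498 - 0.00039237*I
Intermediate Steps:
C(T, m) = 52 (C(T, m) = -2*(-26) = 52)
D = 6*I*√13 (D = √(10 - 478) = √(-468) = 6*I*√13 ≈ 21.633*I)
(124*1 + C(-35, -37))/(D - 3115) = (124*1 + 52)/(6*I*√13 - 3115) = (124 + 52)/(-3115 + 6*I*√13) = 176/(-3115 + 6*I*√13)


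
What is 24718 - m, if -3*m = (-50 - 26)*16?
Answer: 72938/3 ≈ 24313.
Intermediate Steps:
m = 1216/3 (m = -(-50 - 26)*16/3 = -(-76)*16/3 = -⅓*(-1216) = 1216/3 ≈ 405.33)
24718 - m = 24718 - 1*1216/3 = 24718 - 1216/3 = 72938/3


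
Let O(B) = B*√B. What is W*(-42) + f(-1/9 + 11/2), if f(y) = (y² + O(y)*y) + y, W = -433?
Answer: 5903419/324 + 9409*√194/1944 ≈ 18288.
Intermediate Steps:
O(B) = B^(3/2)
f(y) = y + y² + y^(5/2) (f(y) = (y² + y^(3/2)*y) + y = (y² + y^(5/2)) + y = y + y² + y^(5/2))
W*(-42) + f(-1/9 + 11/2) = -433*(-42) + (-1/9 + 11/2)*(1 + (-1/9 + 11/2) + (-1/9 + 11/2)^(3/2)) = 18186 + (-1*⅑ + 11*(½))*(1 + (-1*⅑ + 11*(½)) + (-1*⅑ + 11*(½))^(3/2)) = 18186 + (-⅑ + 11/2)*(1 + (-⅑ + 11/2) + (-⅑ + 11/2)^(3/2)) = 18186 + 97*(1 + 97/18 + (97/18)^(3/2))/18 = 18186 + 97*(1 + 97/18 + 97*√194/108)/18 = 18186 + 97*(115/18 + 97*√194/108)/18 = 18186 + (11155/324 + 9409*√194/1944) = 5903419/324 + 9409*√194/1944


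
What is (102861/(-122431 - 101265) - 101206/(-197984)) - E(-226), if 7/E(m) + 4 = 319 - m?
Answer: 163443062/4254249257 ≈ 0.038419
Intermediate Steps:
E(m) = 7/(315 - m) (E(m) = 7/(-4 + (319 - m)) = 7/(315 - m))
(102861/(-122431 - 101265) - 101206/(-197984)) - E(-226) = (102861/(-122431 - 101265) - 101206/(-197984)) - (-7)/(-315 - 226) = (102861/(-223696) - 101206*(-1/197984)) - (-7)/(-541) = (102861*(-1/223696) + 50603/98992) - (-7)*(-1)/541 = (-9351/20336 + 50603/98992) - 1*7/541 = 403861/7863677 - 7/541 = 163443062/4254249257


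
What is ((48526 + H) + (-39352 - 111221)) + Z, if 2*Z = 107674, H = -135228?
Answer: -183438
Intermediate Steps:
Z = 53837 (Z = (1/2)*107674 = 53837)
((48526 + H) + (-39352 - 111221)) + Z = ((48526 - 135228) + (-39352 - 111221)) + 53837 = (-86702 - 150573) + 53837 = -237275 + 53837 = -183438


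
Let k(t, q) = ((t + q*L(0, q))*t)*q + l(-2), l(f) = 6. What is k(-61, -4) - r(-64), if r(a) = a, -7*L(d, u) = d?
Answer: -14814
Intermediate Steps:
L(d, u) = -d/7
k(t, q) = 6 + q*t**2 (k(t, q) = ((t + q*(-1/7*0))*t)*q + 6 = ((t + q*0)*t)*q + 6 = ((t + 0)*t)*q + 6 = (t*t)*q + 6 = t**2*q + 6 = q*t**2 + 6 = 6 + q*t**2)
k(-61, -4) - r(-64) = (6 - 4*(-61)**2) - 1*(-64) = (6 - 4*3721) + 64 = (6 - 14884) + 64 = -14878 + 64 = -14814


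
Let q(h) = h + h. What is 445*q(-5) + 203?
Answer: -4247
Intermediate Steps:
q(h) = 2*h
445*q(-5) + 203 = 445*(2*(-5)) + 203 = 445*(-10) + 203 = -4450 + 203 = -4247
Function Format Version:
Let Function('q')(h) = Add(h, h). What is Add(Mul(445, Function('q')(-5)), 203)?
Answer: -4247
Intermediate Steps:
Function('q')(h) = Mul(2, h)
Add(Mul(445, Function('q')(-5)), 203) = Add(Mul(445, Mul(2, -5)), 203) = Add(Mul(445, -10), 203) = Add(-4450, 203) = -4247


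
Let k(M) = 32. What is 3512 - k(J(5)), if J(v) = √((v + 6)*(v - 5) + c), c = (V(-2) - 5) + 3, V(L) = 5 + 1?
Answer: 3480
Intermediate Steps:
V(L) = 6
c = 4 (c = (6 - 5) + 3 = 1 + 3 = 4)
J(v) = √(4 + (-5 + v)*(6 + v)) (J(v) = √((v + 6)*(v - 5) + 4) = √((6 + v)*(-5 + v) + 4) = √((-5 + v)*(6 + v) + 4) = √(4 + (-5 + v)*(6 + v)))
3512 - k(J(5)) = 3512 - 1*32 = 3512 - 32 = 3480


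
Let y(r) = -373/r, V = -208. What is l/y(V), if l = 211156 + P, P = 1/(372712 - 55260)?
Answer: 3485658514676/29602399 ≈ 1.1775e+5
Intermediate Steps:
P = 1/317452 ≈ 3.1501e-6
l = 67031894513/317452 (l = 211156 + 1/317452 = 67031894513/317452 ≈ 2.1116e+5)
l/y(V) = 67031894513/(317452*((-373/(-208)))) = 67031894513/(317452*((-373*(-1/208)))) = 67031894513/(317452*(373/208)) = (67031894513/317452)*(208/373) = 3485658514676/29602399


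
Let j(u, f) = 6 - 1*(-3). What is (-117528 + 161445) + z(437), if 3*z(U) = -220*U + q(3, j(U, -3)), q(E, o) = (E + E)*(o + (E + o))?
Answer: 35737/3 ≈ 11912.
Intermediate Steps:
j(u, f) = 9 (j(u, f) = 6 + 3 = 9)
q(E, o) = 2*E*(E + 2*o) (q(E, o) = (2*E)*(E + 2*o) = 2*E*(E + 2*o))
z(U) = 42 - 220*U/3 (z(U) = (-220*U + 2*3*(3 + 2*9))/3 = (-220*U + 2*3*(3 + 18))/3 = (-220*U + 2*3*21)/3 = (-220*U + 126)/3 = (126 - 220*U)/3 = 42 - 220*U/3)
(-117528 + 161445) + z(437) = (-117528 + 161445) + (42 - 220/3*437) = 43917 + (42 - 96140/3) = 43917 - 96014/3 = 35737/3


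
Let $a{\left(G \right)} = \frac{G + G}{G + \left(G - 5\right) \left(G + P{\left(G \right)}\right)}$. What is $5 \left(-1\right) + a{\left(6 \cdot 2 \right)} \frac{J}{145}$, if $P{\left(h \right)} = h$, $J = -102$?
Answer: $- \frac{3693}{725} \approx -5.0938$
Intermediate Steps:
$a{\left(G \right)} = \frac{2 G}{G + 2 G \left(-5 + G\right)}$ ($a{\left(G \right)} = \frac{G + G}{G + \left(G - 5\right) \left(G + G\right)} = \frac{2 G}{G + \left(-5 + G\right) 2 G} = \frac{2 G}{G + 2 G \left(-5 + G\right)}$)
$5 \left(-1\right) + a{\left(6 \cdot 2 \right)} \frac{J}{145} = 5 \left(-1\right) + \frac{2}{-9 + 2 \cdot 6 \cdot 2} \left(- \frac{102}{145}\right) = -5 + \frac{2}{-9 + 2 \cdot 12} \left(\left(-102\right) \frac{1}{145}\right) = -5 + \frac{2}{-9 + 24} \left(- \frac{102}{145}\right) = -5 + \frac{2}{15} \left(- \frac{102}{145}\right) = -5 - \frac{68}{725} = - \frac{3693}{725}$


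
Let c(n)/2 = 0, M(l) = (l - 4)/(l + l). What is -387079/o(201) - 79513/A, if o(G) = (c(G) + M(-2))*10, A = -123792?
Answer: -5324010097/206320 ≈ -25805.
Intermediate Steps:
M(l) = (-4 + l)/(2*l) (M(l) = (-4 + l)/((2*l)) = (-4 + l)*(1/(2*l)) = (-4 + l)/(2*l))
c(n) = 0 (c(n) = 2*0 = 0)
o(G) = 15 (o(G) = (0 + (½)*(-4 - 2)/(-2))*10 = (0 + (½)*(-½)*(-6))*10 = (0 + 3/2)*10 = (3/2)*10 = 15)
-387079/o(201) - 79513/A = -387079/15 - 79513/(-123792) = -387079*1/15 - 79513*(-1/123792) = -387079/15 + 79513/123792 = -5324010097/206320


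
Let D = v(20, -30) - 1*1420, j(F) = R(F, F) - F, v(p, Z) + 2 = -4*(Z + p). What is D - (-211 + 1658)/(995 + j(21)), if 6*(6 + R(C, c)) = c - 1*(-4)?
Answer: -8069888/5833 ≈ -1383.5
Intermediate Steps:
R(C, c) = -16/3 + c/6 (R(C, c) = -6 + (c - 1*(-4))/6 = -6 + (c + 4)/6 = -6 + (4 + c)/6 = -6 + (⅔ + c/6) = -16/3 + c/6)
v(p, Z) = -2 - 4*Z - 4*p (v(p, Z) = -2 - 4*(Z + p) = -2 + (-4*Z - 4*p) = -2 - 4*Z - 4*p)
j(F) = -16/3 - 5*F/6 (j(F) = (-16/3 + F/6) - F = -16/3 - 5*F/6)
D = -1382 (D = (-2 - 4*(-30) - 4*20) - 1*1420 = (-2 + 120 - 80) - 1420 = 38 - 1420 = -1382)
D - (-211 + 1658)/(995 + j(21)) = -1382 - (-211 + 1658)/(995 + (-16/3 - ⅚*21)) = -1382 - 1447/(995 + (-16/3 - 35/2)) = -1382 - 1447/(995 - 137/6) = -1382 - 1447/5833/6 = -1382 - 1447*6/5833 = -1382 - 1*8682/5833 = -1382 - 8682/5833 = -8069888/5833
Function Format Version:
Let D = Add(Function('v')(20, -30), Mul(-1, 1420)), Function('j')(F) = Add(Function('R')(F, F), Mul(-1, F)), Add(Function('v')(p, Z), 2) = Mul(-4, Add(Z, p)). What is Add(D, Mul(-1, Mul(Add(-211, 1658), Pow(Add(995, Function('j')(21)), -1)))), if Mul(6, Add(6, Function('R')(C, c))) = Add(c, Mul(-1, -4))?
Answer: Rational(-8069888, 5833) ≈ -1383.5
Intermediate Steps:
Function('R')(C, c) = Add(Rational(-16, 3), Mul(Rational(1, 6), c)) (Function('R')(C, c) = Add(-6, Mul(Rational(1, 6), Add(c, Mul(-1, -4)))) = Add(-6, Mul(Rational(1, 6), Add(c, 4))) = Add(-6, Mul(Rational(1, 6), Add(4, c))) = Add(-6, Add(Rational(2, 3), Mul(Rational(1, 6), c))) = Add(Rational(-16, 3), Mul(Rational(1, 6), c)))
Function('v')(p, Z) = Add(-2, Mul(-4, Z), Mul(-4, p)) (Function('v')(p, Z) = Add(-2, Mul(-4, Add(Z, p))) = Add(-2, Add(Mul(-4, Z), Mul(-4, p))) = Add(-2, Mul(-4, Z), Mul(-4, p)))
Function('j')(F) = Add(Rational(-16, 3), Mul(Rational(-5, 6), F)) (Function('j')(F) = Add(Add(Rational(-16, 3), Mul(Rational(1, 6), F)), Mul(-1, F)) = Add(Rational(-16, 3), Mul(Rational(-5, 6), F)))
D = -1382 (D = Add(Add(-2, Mul(-4, -30), Mul(-4, 20)), Mul(-1, 1420)) = Add(Add(-2, 120, -80), -1420) = Add(38, -1420) = -1382)
Add(D, Mul(-1, Mul(Add(-211, 1658), Pow(Add(995, Function('j')(21)), -1)))) = Add(-1382, Mul(-1, Mul(Add(-211, 1658), Pow(Add(995, Add(Rational(-16, 3), Mul(Rational(-5, 6), 21))), -1)))) = Add(-1382, Mul(-1, Mul(1447, Pow(Add(995, Add(Rational(-16, 3), Rational(-35, 2))), -1)))) = Add(-1382, Mul(-1, Mul(1447, Pow(Add(995, Rational(-137, 6)), -1)))) = Add(-1382, Mul(-1, Mul(1447, Pow(Rational(5833, 6), -1)))) = Add(-1382, Mul(-1, Mul(1447, Rational(6, 5833)))) = Add(-1382, Mul(-1, Rational(8682, 5833))) = Add(-1382, Rational(-8682, 5833)) = Rational(-8069888, 5833)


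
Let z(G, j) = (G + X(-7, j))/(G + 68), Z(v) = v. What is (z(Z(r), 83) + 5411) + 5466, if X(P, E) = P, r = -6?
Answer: 674361/62 ≈ 10877.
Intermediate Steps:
z(G, j) = (-7 + G)/(68 + G) (z(G, j) = (G - 7)/(G + 68) = (-7 + G)/(68 + G))
(z(Z(r), 83) + 5411) + 5466 = ((-7 - 6)/(68 - 6) + 5411) + 5466 = (-13/62 + 5411) + 5466 = 335469/62 + 5466 = 674361/62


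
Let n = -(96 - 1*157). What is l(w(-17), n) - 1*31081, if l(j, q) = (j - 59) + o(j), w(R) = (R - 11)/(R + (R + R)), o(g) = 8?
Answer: -1587704/51 ≈ -31131.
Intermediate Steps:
w(R) = (-11 + R)/(3*R) (w(R) = (-11 + R)/(R + 2*R) = (-11 + R)/((3*R)) = (-11 + R)*(1/(3*R)) = (-11 + R)/(3*R))
n = 61 (n = -(96 - 157) = -1*(-61) = 61)
l(j, q) = -51 + j (l(j, q) = (j - 59) + 8 = (-59 + j) + 8 = -51 + j)
l(w(-17), n) - 1*31081 = (-51 + (⅓)*(-11 - 17)/(-17)) - 1*31081 = (-51 + (⅓)*(-1/17)*(-28)) - 31081 = (-51 + 28/51) - 31081 = -2573/51 - 31081 = -1587704/51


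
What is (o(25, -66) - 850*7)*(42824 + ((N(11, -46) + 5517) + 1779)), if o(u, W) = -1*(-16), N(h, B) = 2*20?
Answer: -297649440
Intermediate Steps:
N(h, B) = 40
o(u, W) = 16
(o(25, -66) - 850*7)*(42824 + ((N(11, -46) + 5517) + 1779)) = (16 - 850*7)*(42824 + ((40 + 5517) + 1779)) = (16 - 5950)*(42824 + (5557 + 1779)) = -5934*(42824 + 7336) = -5934*50160 = -297649440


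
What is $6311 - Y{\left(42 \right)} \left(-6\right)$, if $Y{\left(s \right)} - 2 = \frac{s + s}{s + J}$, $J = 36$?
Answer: $\frac{82283}{13} \approx 6329.5$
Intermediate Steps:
$Y{\left(s \right)} = 2 + \frac{2 s}{36 + s}$ ($Y{\left(s \right)} = 2 + \frac{s + s}{s + 36} = 2 + \frac{2 s}{36 + s}$)
$6311 - Y{\left(42 \right)} \left(-6\right) = 6311 - \frac{4 \left(18 + 42\right)}{36 + 42} \left(-6\right) = 6311 - 4 \cdot \frac{1}{78} \cdot 60 \left(-6\right) = 6311 - \frac{40}{13} \left(-6\right) = 6311 - - \frac{240}{13} = 6311 + \frac{240}{13} = \frac{82283}{13}$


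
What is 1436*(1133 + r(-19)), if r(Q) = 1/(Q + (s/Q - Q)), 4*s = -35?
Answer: 57053716/35 ≈ 1.6301e+6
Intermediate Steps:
s = -35/4 (s = (¼)*(-35) = -35/4 ≈ -8.7500)
r(Q) = -4*Q/35 (r(Q) = 1/(Q + (-35/(4*Q) - Q)) = 1/(Q + (-Q - 35/(4*Q))) = 1/(-35/(4*Q)) = -4*Q/35)
1436*(1133 + r(-19)) = 1436*(1133 - 4/35*(-19)) = 1436*(1133 + 76/35) = 1436*(39731/35) = 57053716/35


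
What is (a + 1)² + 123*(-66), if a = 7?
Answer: -8054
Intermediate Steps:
(a + 1)² + 123*(-66) = (7 + 1)² + 123*(-66) = 8² - 8118 = 64 - 8118 = -8054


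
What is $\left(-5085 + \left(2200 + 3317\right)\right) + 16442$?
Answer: $16874$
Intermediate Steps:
$\left(-5085 + \left(2200 + 3317\right)\right) + 16442 = \left(-5085 + 5517\right) + 16442 = 432 + 16442 = 16874$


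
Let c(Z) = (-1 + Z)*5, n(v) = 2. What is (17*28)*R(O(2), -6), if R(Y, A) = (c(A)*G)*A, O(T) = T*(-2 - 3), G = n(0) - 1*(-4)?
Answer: 599760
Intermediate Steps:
c(Z) = -5 + 5*Z
G = 6 (G = 2 - 1*(-4) = 2 + 4 = 6)
O(T) = -5*T (O(T) = T*(-5) = -5*T)
R(Y, A) = A*(-30 + 30*A) (R(Y, A) = ((-5 + 5*A)*6)*A = (-30 + 30*A)*A = A*(-30 + 30*A))
(17*28)*R(O(2), -6) = (17*28)*(30*(-6)*(-1 - 6)) = 476*(30*(-6)*(-7)) = 476*1260 = 599760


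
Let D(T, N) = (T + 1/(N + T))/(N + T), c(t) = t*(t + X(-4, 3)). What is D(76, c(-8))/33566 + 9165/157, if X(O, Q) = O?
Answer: 9100998678221/155903597408 ≈ 58.376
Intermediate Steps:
c(t) = t*(-4 + t) (c(t) = t*(t - 4) = t*(-4 + t))
D(T, N) = (T + 1/(N + T))/(N + T)
D(76, c(-8))/33566 + 9165/157 = ((1 + 76² - 8*(-4 - 8)*76)/(-8*(-4 - 8) + 76)²)/33566 + 9165/157 = ((1 + 5776 - 8*(-12)*76)/(-8*(-12) + 76)²)*(1/33566) + 9165*(1/157) = ((1 + 5776 + 96*76)/(96 + 76)²)*(1/33566) + 9165/157 = ((1 + 5776 + 7296)/172²)*(1/33566) + 9165/157 = ((1/29584)*13073)*(1/33566) + 9165/157 = (13073/29584)*(1/33566) + 9165/157 = 13073/993016544 + 9165/157 = 9100998678221/155903597408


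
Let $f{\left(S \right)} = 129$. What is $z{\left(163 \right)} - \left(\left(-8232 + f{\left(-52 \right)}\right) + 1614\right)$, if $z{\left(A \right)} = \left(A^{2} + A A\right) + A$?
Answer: $59790$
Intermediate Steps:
$z{\left(A \right)} = A + 2 A^{2}$ ($z{\left(A \right)} = \left(A^{2} + A^{2}\right) + A = 2 A^{2} + A = A + 2 A^{2}$)
$z{\left(163 \right)} - \left(\left(-8232 + f{\left(-52 \right)}\right) + 1614\right) = 163 \left(1 + 2 \cdot 163\right) - \left(\left(-8232 + 129\right) + 1614\right) = 163 \left(1 + 326\right) - \left(-8103 + 1614\right) = 163 \cdot 327 - -6489 = 53301 + 6489 = 59790$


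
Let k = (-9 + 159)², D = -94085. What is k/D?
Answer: -4500/18817 ≈ -0.23915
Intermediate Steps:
k = 22500 (k = 150² = 22500)
k/D = 22500/(-94085) = 22500*(-1/94085) = -4500/18817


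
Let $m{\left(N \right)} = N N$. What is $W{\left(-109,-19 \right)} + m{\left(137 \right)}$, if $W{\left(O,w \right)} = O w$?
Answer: $20840$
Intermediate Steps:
$m{\left(N \right)} = N^{2}$
$W{\left(-109,-19 \right)} + m{\left(137 \right)} = \left(-109\right) \left(-19\right) + 137^{2} = 2071 + 18769 = 20840$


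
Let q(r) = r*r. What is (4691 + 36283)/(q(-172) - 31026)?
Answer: -20487/721 ≈ -28.415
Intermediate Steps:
q(r) = r²
(4691 + 36283)/(q(-172) - 31026) = (4691 + 36283)/((-172)² - 31026) = 40974/(29584 - 31026) = 40974/(-1442) = 40974*(-1/1442) = -20487/721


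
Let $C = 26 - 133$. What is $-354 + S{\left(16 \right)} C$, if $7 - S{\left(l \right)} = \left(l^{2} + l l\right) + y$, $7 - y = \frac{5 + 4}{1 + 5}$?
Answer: $\frac{108539}{2} \approx 54270.0$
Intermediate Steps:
$C = -107$ ($C = 26 - 133 = -107$)
$y = \frac{11}{2}$ ($y = 7 - \frac{5 + 4}{1 + 5} = 7 - \frac{9}{6} = 7 - 9 \cdot \frac{1}{6} = 7 - \frac{3}{2} = \frac{11}{2} \approx 5.5$)
$S{\left(l \right)} = \frac{3}{2} - 2 l^{2}$ ($S{\left(l \right)} = 7 - \left(\left(l^{2} + l l\right) + \frac{11}{2}\right) = 7 - \left(\left(l^{2} + l^{2}\right) + \frac{11}{2}\right) = 7 - \left(2 l^{2} + \frac{11}{2}\right) = 7 - \left(\frac{11}{2} + 2 l^{2}\right) = \frac{3}{2} - 2 l^{2}$)
$-354 + S{\left(16 \right)} C = -354 + \left(\frac{3}{2} - 2 \cdot 16^{2}\right) \left(-107\right) = -354 + \left(\frac{3}{2} - 512\right) \left(-107\right) = -354 - - \frac{109247}{2} = -354 + \frac{109247}{2} = \frac{108539}{2}$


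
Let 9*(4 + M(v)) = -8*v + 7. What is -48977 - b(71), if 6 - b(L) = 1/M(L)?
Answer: -9747620/199 ≈ -48983.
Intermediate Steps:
M(v) = -29/9 - 8*v/9 (M(v) = -4 + (-8*v + 7)/9 = -4 + (7 - 8*v)/9 = -4 + (7/9 - 8*v/9) = -29/9 - 8*v/9)
b(L) = 6 - 1/(-29/9 - 8*L/9)
-48977 - b(71) = -48977 - 3*(61 + 16*71)/(29 + 8*71) = -48977 - 3*(61 + 1136)/(29 + 568) = -48977 - 3*1197/597 = -48977 - 1*1197/199 = -48977 - 1197/199 = -9747620/199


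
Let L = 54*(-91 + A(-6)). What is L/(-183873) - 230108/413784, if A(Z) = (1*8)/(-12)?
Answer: -3355201457/6340308786 ≈ -0.52919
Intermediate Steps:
A(Z) = -⅔ (A(Z) = 8*(-1/12) = -⅔)
L = -4950 (L = 54*(-91 - ⅔) = 54*(-275/3) = -4950)
L/(-183873) - 230108/413784 = -4950/(-183873) - 230108/413784 = -4950*(-1/183873) - 230108*1/413784 = 1650/61291 - 57527/103446 = -3355201457/6340308786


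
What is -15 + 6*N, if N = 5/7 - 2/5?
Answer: -459/35 ≈ -13.114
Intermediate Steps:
N = 11/35 (N = 5*(⅐) - 2*⅕ = 5/7 - ⅖ = 11/35 ≈ 0.31429)
-15 + 6*N = -15 + 6*(11/35) = -15 + 66/35 = -459/35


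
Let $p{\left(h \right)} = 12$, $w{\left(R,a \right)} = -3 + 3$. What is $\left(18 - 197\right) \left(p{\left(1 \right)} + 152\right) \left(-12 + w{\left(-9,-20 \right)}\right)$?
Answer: $352272$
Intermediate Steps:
$w{\left(R,a \right)} = 0$
$\left(18 - 197\right) \left(p{\left(1 \right)} + 152\right) \left(-12 + w{\left(-9,-20 \right)}\right) = \left(18 - 197\right) \left(12 + 152\right) \left(-12 + 0\right) = \left(-179\right) 164 \left(-12\right) = \left(-29356\right) \left(-12\right) = 352272$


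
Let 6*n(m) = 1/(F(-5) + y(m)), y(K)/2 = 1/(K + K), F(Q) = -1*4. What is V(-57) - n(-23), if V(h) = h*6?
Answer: -190813/558 ≈ -341.96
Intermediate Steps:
V(h) = 6*h
F(Q) = -4
y(K) = 1/K (y(K) = 2/(K + K) = 2/((2*K)) = 2*(1/(2*K)) = 1/K)
n(m) = 1/(6*(-4 + 1/m))
V(-57) - n(-23) = 6*(-57) - (-1)*(-23)/(-6 + 24*(-23)) = -342 - (-1)*(-23)/(-6 - 552) = -342 - (-1)*(-23)/(-558) = -342 - (-1)*(-23)*(-1)/558 = -342 - 1*(-23/558) = -342 + 23/558 = -190813/558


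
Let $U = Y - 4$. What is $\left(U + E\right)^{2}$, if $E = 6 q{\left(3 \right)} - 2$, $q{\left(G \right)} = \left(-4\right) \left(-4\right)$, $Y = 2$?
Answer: $8464$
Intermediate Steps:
$q{\left(G \right)} = 16$
$E = 94$ ($E = 6 \cdot 16 - 2 = 96 + \left(-2 + 0\right) = 96 - 2 = 94$)
$U = -2$ ($U = 2 - 4 = -2$)
$\left(U + E\right)^{2} = \left(-2 + 94\right)^{2} = 92^{2} = 8464$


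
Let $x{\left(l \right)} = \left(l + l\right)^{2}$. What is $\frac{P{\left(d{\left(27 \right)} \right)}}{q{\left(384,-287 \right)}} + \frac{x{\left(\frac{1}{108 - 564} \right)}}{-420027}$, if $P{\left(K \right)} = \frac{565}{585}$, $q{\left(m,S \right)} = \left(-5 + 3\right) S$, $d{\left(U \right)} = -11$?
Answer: $\frac{137073287557}{81465204392208} \approx 0.0016826$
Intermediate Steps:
$q{\left(m,S \right)} = - 2 S$
$P{\left(K \right)} = \frac{113}{117}$ ($P{\left(K \right)} = 565 \cdot \frac{1}{585} = \frac{113}{117}$)
$x{\left(l \right)} = 4 l^{2}$ ($x{\left(l \right)} = \left(2 l\right)^{2} = 4 l^{2}$)
$\frac{P{\left(d{\left(27 \right)} \right)}}{q{\left(384,-287 \right)}} + \frac{x{\left(\frac{1}{108 - 564} \right)}}{-420027} = \frac{113}{117 \left(\left(-2\right) \left(-287\right)\right)} + \frac{4 \left(\frac{1}{108 - 564}\right)^{2}}{-420027} = \frac{113}{117 \cdot 574} + 4 \left(\frac{1}{-456}\right)^{2} \left(- \frac{1}{420027}\right) = \frac{113}{117} \cdot \frac{1}{574} + 4 \left(- \frac{1}{456}\right)^{2} \left(- \frac{1}{420027}\right) = \frac{113}{67158} + 4 \cdot \frac{1}{207936} \left(- \frac{1}{420027}\right) = \frac{113}{67158} + \frac{1}{51984} \left(- \frac{1}{420027}\right) = \frac{113}{67158} - \frac{1}{21834683568} = \frac{137073287557}{81465204392208}$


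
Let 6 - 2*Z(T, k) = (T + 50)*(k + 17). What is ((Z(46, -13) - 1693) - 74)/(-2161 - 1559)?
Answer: 163/310 ≈ 0.52581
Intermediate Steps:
Z(T, k) = 3 - (17 + k)*(50 + T)/2 (Z(T, k) = 3 - (T + 50)*(k + 17)/2 = 3 - (50 + T)*(17 + k)/2 = 3 - (17 + k)*(50 + T)/2)
((Z(46, -13) - 1693) - 74)/(-2161 - 1559) = (((-422 - 25*(-13) - 17/2*46 - 1/2*46*(-13)) - 1693) - 74)/(-2161 - 1559) = (((-422 + 325 - 391 + 299) - 1693) - 74)/(-3720) = ((-189 - 1693) - 74)*(-1/3720) = (-1882 - 74)*(-1/3720) = -1956*(-1/3720) = 163/310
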